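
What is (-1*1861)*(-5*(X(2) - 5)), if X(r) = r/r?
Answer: -37220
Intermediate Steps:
X(r) = 1
(-1*1861)*(-5*(X(2) - 5)) = (-1*1861)*(-5*(1 - 5)) = -(-9305)*(-4) = -1861*20 = -37220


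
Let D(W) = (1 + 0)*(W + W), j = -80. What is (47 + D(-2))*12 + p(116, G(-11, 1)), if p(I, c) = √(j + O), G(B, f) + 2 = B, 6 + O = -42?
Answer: 516 + 8*I*√2 ≈ 516.0 + 11.314*I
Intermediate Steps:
O = -48 (O = -6 - 42 = -48)
G(B, f) = -2 + B
p(I, c) = 8*I*√2 (p(I, c) = √(-80 - 48) = √(-128) = 8*I*√2)
D(W) = 2*W (D(W) = 1*(2*W) = 2*W)
(47 + D(-2))*12 + p(116, G(-11, 1)) = (47 + 2*(-2))*12 + 8*I*√2 = (47 - 4)*12 + 8*I*√2 = 43*12 + 8*I*√2 = 516 + 8*I*√2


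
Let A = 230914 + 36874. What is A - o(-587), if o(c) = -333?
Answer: 268121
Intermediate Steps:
A = 267788
A - o(-587) = 267788 - 1*(-333) = 267788 + 333 = 268121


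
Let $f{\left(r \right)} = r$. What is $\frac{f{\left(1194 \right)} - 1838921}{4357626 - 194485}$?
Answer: $- \frac{1837727}{4163141} \approx -0.44143$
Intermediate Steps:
$\frac{f{\left(1194 \right)} - 1838921}{4357626 - 194485} = \frac{1194 - 1838921}{4357626 - 194485} = - \frac{1837727}{4163141}$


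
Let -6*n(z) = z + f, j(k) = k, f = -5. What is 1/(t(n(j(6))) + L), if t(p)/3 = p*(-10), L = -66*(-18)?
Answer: 1/1193 ≈ 0.00083822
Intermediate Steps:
n(z) = ⅚ - z/6 (n(z) = -(z - 5)/6 = -(-5 + z)/6 = ⅚ - z/6)
L = 1188
t(p) = -30*p (t(p) = 3*(p*(-10)) = 3*(-10*p) = -30*p)
1/(t(n(j(6))) + L) = 1/(-30*(⅚ - ⅙*6) + 1188) = 1/(-30*(⅚ - 1) + 1188) = 1/(-30*(-⅙) + 1188) = 1/(5 + 1188) = 1/1193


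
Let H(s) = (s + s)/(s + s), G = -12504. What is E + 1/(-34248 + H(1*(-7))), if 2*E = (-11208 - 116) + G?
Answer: -408018759/34247 ≈ -11914.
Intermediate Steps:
E = -11914 (E = ((-11208 - 116) - 12504)/2 = (-11324 - 12504)/2 = (½)*(-23828) = -11914)
H(s) = 1 (H(s) = (2*s)/((2*s)) = (2*s)*(1/(2*s)) = 1)
E + 1/(-34248 + H(1*(-7))) = -11914 + 1/(-34248 + 1) = -11914 + 1/(-34247) = -11914 - 1/34247 = -408018759/34247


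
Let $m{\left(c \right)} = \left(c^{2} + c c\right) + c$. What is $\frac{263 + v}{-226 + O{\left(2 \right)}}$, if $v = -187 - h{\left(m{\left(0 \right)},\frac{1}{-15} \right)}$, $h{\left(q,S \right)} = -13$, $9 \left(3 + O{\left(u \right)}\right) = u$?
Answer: $- \frac{801}{2059} \approx -0.38902$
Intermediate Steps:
$O{\left(u \right)} = -3 + \frac{u}{9}$
$m{\left(c \right)} = c + 2 c^{2}$ ($m{\left(c \right)} = \left(c^{2} + c^{2}\right) + c = 2 c^{2} + c = c + 2 c^{2}$)
$v = -174$ ($v = -187 - -13 = -187 + 13 = -174$)
$\frac{263 + v}{-226 + O{\left(2 \right)}} = \frac{263 - 174}{-226 + \left(-3 + \frac{1}{9} \cdot 2\right)} = \frac{89}{-226 + \left(-3 + \frac{2}{9}\right)} = \frac{89}{-226 - \frac{25}{9}} = \frac{89}{- \frac{2059}{9}} = 89 \left(- \frac{9}{2059}\right) = - \frac{801}{2059}$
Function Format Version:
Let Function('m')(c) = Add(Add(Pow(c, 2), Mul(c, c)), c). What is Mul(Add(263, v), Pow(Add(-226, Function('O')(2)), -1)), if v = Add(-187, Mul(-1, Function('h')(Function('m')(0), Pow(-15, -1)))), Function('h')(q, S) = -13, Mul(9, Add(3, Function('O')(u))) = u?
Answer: Rational(-801, 2059) ≈ -0.38902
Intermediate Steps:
Function('O')(u) = Add(-3, Mul(Rational(1, 9), u))
Function('m')(c) = Add(c, Mul(2, Pow(c, 2))) (Function('m')(c) = Add(Add(Pow(c, 2), Pow(c, 2)), c) = Add(Mul(2, Pow(c, 2)), c) = Add(c, Mul(2, Pow(c, 2))))
v = -174 (v = Add(-187, Mul(-1, -13)) = Add(-187, 13) = -174)
Mul(Add(263, v), Pow(Add(-226, Function('O')(2)), -1)) = Mul(Add(263, -174), Pow(Add(-226, Add(-3, Mul(Rational(1, 9), 2))), -1)) = Mul(89, Pow(Add(-226, Add(-3, Rational(2, 9))), -1)) = Mul(89, Pow(Add(-226, Rational(-25, 9)), -1)) = Mul(89, Pow(Rational(-2059, 9), -1)) = Mul(89, Rational(-9, 2059)) = Rational(-801, 2059)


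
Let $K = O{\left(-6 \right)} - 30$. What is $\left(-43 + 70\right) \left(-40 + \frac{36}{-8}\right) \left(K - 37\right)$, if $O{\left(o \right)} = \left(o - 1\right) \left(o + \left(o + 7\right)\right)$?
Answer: $38448$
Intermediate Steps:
$O{\left(o \right)} = \left(-1 + o\right) \left(7 + 2 o\right)$ ($O{\left(o \right)} = \left(-1 + o\right) \left(o + \left(7 + o\right)\right) = \left(-1 + o\right) \left(7 + 2 o\right)$)
$K = 5$ ($K = \left(-7 + 2 \left(-6\right)^{2} + 5 \left(-6\right)\right) - 30 = \left(-7 + 2 \cdot 36 - 30\right) - 30 = \left(-7 + 72 - 30\right) - 30 = 35 - 30 = 5$)
$\left(-43 + 70\right) \left(-40 + \frac{36}{-8}\right) \left(K - 37\right) = \left(-43 + 70\right) \left(-40 + \frac{36}{-8}\right) \left(5 - 37\right) = 27 \left(-40 + 36 \left(- \frac{1}{8}\right)\right) \left(-32\right) = 27 \left(-40 - \frac{9}{2}\right) \left(-32\right) = 27 \left(\left(- \frac{89}{2}\right) \left(-32\right)\right) = 27 \cdot 1424 = 38448$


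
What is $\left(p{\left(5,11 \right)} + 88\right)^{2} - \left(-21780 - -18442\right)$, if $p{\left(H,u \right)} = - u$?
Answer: $9267$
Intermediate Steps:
$\left(p{\left(5,11 \right)} + 88\right)^{2} - \left(-21780 - -18442\right) = \left(\left(-1\right) 11 + 88\right)^{2} - \left(-21780 - -18442\right) = \left(-11 + 88\right)^{2} - \left(-21780 + 18442\right) = 77^{2} - -3338 = 5929 + 3338 = 9267$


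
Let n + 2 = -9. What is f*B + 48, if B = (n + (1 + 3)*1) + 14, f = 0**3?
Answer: 48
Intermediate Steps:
f = 0
n = -11 (n = -2 - 9 = -11)
B = 7 (B = (-11 + (1 + 3)*1) + 14 = (-11 + 4*1) + 14 = (-11 + 4) + 14 = -7 + 14 = 7)
f*B + 48 = 0*7 + 48 = 0 + 48 = 48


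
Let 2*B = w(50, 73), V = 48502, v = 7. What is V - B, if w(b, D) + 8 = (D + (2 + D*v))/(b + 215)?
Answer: 12853797/265 ≈ 48505.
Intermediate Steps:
w(b, D) = -8 + (2 + 8*D)/(215 + b) (w(b, D) = -8 + (D + (2 + D*7))/(b + 215) = -8 + (D + (2 + 7*D))/(215 + b) = -8 + (2 + 8*D)/(215 + b))
B = -767/265 (B = (2*(-859 - 4*50 + 4*73)/(215 + 50))/2 = (2*(-859 - 200 + 292)/265)/2 = (2*(1/265)*(-767))/2 = (1/2)*(-1534/265) = -767/265 ≈ -2.8943)
V - B = 48502 - 1*(-767/265) = 48502 + 767/265 = 12853797/265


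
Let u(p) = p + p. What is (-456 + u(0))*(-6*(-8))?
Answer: -21888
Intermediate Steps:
u(p) = 2*p
(-456 + u(0))*(-6*(-8)) = (-456 + 2*0)*(-6*(-8)) = (-456 + 0)*48 = -456*48 = -21888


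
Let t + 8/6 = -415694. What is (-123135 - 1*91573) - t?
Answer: 602962/3 ≈ 2.0099e+5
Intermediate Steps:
t = -1247086/3 (t = -4/3 - 415694 = -1247086/3 ≈ -4.1570e+5)
(-123135 - 1*91573) - t = (-123135 - 1*91573) - 1*(-1247086/3) = (-123135 - 91573) + 1247086/3 = -214708 + 1247086/3 = 602962/3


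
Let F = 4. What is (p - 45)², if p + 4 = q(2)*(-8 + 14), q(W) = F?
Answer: 625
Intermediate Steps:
q(W) = 4
p = 20 (p = -4 + 4*(-8 + 14) = -4 + 4*6 = -4 + 24 = 20)
(p - 45)² = (20 - 45)² = (-25)² = 625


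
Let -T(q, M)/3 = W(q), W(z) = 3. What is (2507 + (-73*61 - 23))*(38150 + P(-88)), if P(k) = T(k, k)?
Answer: -75099629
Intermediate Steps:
T(q, M) = -9 (T(q, M) = -3*3 = -9)
P(k) = -9
(2507 + (-73*61 - 23))*(38150 + P(-88)) = (2507 + (-73*61 - 23))*(38150 - 9) = (2507 + (-4453 - 23))*38141 = (2507 - 4476)*38141 = -1969*38141 = -75099629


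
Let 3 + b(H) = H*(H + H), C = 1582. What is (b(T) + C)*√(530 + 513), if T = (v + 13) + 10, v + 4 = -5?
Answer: 1971*√1043 ≈ 63654.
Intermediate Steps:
v = -9 (v = -4 - 5 = -9)
T = 14 (T = (-9 + 13) + 10 = 4 + 10 = 14)
b(H) = -3 + 2*H² (b(H) = -3 + H*(H + H) = -3 + H*(2*H) = -3 + 2*H²)
(b(T) + C)*√(530 + 513) = ((-3 + 2*14²) + 1582)*√(530 + 513) = ((-3 + 2*196) + 1582)*√1043 = ((-3 + 392) + 1582)*√1043 = (389 + 1582)*√1043 = 1971*√1043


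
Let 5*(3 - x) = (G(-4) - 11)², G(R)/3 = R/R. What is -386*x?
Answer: 18914/5 ≈ 3782.8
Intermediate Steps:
G(R) = 3 (G(R) = 3*(R/R) = 3*1 = 3)
x = -49/5 (x = 3 - (3 - 11)²/5 = 3 - ⅕*(-8)² = 3 - ⅕*64 = 3 - 64/5 = -49/5 ≈ -9.8000)
-386*x = -386*(-49/5) = 18914/5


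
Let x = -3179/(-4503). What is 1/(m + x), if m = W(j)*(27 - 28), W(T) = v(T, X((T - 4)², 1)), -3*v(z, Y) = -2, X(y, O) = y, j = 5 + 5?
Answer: 1501/59 ≈ 25.441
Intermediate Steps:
j = 10
v(z, Y) = ⅔ (v(z, Y) = -⅓*(-2) = ⅔)
W(T) = ⅔
x = 3179/4503 (x = -3179*(-1/4503) = 3179/4503 ≈ 0.70597)
m = -⅔ (m = 2*(27 - 28)/3 = (⅔)*(-1) = -⅔ ≈ -0.66667)
1/(m + x) = 1/(-⅔ + 3179/4503) = 1/(59/1501) = 1501/59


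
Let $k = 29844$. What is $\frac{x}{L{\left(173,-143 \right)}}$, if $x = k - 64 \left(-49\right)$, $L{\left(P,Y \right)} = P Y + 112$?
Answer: $- \frac{32980}{24627} \approx -1.3392$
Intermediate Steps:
$L{\left(P,Y \right)} = 112 + P Y$
$x = 32980$ ($x = 29844 - 64 \left(-49\right) = 29844 - -3136 = 29844 + 3136 = 32980$)
$\frac{x}{L{\left(173,-143 \right)}} = \frac{32980}{112 + 173 \left(-143\right)} = \frac{32980}{112 - 24739} = \frac{32980}{-24627} = 32980 \left(- \frac{1}{24627}\right) = - \frac{32980}{24627}$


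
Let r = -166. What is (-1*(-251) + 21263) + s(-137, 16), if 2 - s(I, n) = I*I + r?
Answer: 2913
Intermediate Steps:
s(I, n) = 168 - I² (s(I, n) = 2 - (I*I - 166) = 2 - (I² - 166) = 2 - (-166 + I²) = 2 + (166 - I²) = 168 - I²)
(-1*(-251) + 21263) + s(-137, 16) = (-1*(-251) + 21263) + (168 - 1*(-137)²) = (251 + 21263) + (168 - 1*18769) = 21514 + (168 - 18769) = 21514 - 18601 = 2913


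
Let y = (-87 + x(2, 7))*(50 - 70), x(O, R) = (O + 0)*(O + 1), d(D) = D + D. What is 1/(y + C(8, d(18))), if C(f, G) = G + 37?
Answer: 1/1693 ≈ 0.00059067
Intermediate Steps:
d(D) = 2*D
x(O, R) = O*(1 + O)
y = 1620 (y = (-87 + 2*(1 + 2))*(50 - 70) = (-87 + 2*3)*(-20) = (-87 + 6)*(-20) = -81*(-20) = 1620)
C(f, G) = 37 + G
1/(y + C(8, d(18))) = 1/(1620 + (37 + 2*18)) = 1/(1620 + (37 + 36)) = 1/(1620 + 73) = 1/1693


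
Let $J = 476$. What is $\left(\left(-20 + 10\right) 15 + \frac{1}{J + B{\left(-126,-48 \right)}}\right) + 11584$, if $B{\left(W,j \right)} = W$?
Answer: $\frac{4001901}{350} \approx 11434.0$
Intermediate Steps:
$\left(\left(-20 + 10\right) 15 + \frac{1}{J + B{\left(-126,-48 \right)}}\right) + 11584 = \left(\left(-20 + 10\right) 15 + \frac{1}{476 - 126}\right) + 11584 = \left(\left(-10\right) 15 + \frac{1}{350}\right) + 11584 = \left(-150 + \frac{1}{350}\right) + 11584 = - \frac{52499}{350} + 11584 = \frac{4001901}{350}$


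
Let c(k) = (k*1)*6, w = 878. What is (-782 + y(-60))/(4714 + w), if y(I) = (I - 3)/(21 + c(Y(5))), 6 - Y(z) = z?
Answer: -2353/16776 ≈ -0.14026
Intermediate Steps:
Y(z) = 6 - z
c(k) = 6*k (c(k) = k*6 = 6*k)
y(I) = -1/9 + I/27 (y(I) = (I - 3)/(21 + 6*(6 - 1*5)) = (-3 + I)/(21 + 6*(6 - 5)) = (-3 + I)/(21 + 6*1) = (-3 + I)/(21 + 6) = (-3 + I)/27 = (-3 + I)*(1/27) = -1/9 + I/27)
(-782 + y(-60))/(4714 + w) = (-782 + (-1/9 + (1/27)*(-60)))/(4714 + 878) = (-782 + (-1/9 - 20/9))/5592 = (-782 - 7/3)*(1/5592) = -2353/3*1/5592 = -2353/16776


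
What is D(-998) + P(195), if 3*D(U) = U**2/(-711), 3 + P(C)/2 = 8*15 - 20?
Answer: -582202/2133 ≈ -272.95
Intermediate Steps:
P(C) = 194 (P(C) = -6 + 2*(8*15 - 20) = -6 + 2*(120 - 20) = -6 + 2*100 = -6 + 200 = 194)
D(U) = -U**2/2133 (D(U) = (U**2/(-711))/3 = (U**2*(-1/711))/3 = (-U**2/711)/3 = -U**2/2133)
D(-998) + P(195) = -1/2133*(-998)**2 + 194 = -1/2133*996004 + 194 = -996004/2133 + 194 = -582202/2133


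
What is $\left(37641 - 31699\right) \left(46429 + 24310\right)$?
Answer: $420331138$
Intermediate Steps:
$\left(37641 - 31699\right) \left(46429 + 24310\right) = 5942 \cdot 70739 = 420331138$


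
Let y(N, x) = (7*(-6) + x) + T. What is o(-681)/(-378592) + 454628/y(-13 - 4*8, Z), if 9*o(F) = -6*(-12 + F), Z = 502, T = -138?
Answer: 43029593753/30476656 ≈ 1411.9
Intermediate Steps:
o(F) = 8 - 2*F/3 (o(F) = (-6*(-12 + F))/9 = (72 - 6*F)/9 = 8 - 2*F/3)
y(N, x) = -180 + x (y(N, x) = (7*(-6) + x) - 138 = (-42 + x) - 138 = -180 + x)
o(-681)/(-378592) + 454628/y(-13 - 4*8, Z) = (8 - 2/3*(-681))/(-378592) + 454628/(-180 + 502) = (8 + 454)*(-1/378592) + 454628/322 = 462*(-1/378592) + 454628*(1/322) = -231/189296 + 227314/161 = 43029593753/30476656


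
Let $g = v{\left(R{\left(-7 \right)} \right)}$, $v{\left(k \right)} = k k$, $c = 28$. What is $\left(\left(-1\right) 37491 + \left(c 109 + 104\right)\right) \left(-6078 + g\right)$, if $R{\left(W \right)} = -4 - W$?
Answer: $208379115$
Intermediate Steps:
$v{\left(k \right)} = k^{2}$
$g = 9$ ($g = \left(-4 - -7\right)^{2} = \left(-4 + 7\right)^{2} = 3^{2} = 9$)
$\left(\left(-1\right) 37491 + \left(c 109 + 104\right)\right) \left(-6078 + g\right) = \left(\left(-1\right) 37491 + \left(28 \cdot 109 + 104\right)\right) \left(-6078 + 9\right) = \left(-37491 + \left(3052 + 104\right)\right) \left(-6069\right) = \left(-37491 + 3156\right) \left(-6069\right) = \left(-34335\right) \left(-6069\right) = 208379115$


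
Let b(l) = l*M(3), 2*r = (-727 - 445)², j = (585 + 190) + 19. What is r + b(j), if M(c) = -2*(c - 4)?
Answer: 688380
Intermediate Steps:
M(c) = 8 - 2*c (M(c) = -2*(-4 + c) = 8 - 2*c)
j = 794 (j = 775 + 19 = 794)
r = 686792 (r = (-727 - 445)²/2 = (½)*(-1172)² = (½)*1373584 = 686792)
b(l) = 2*l (b(l) = l*(8 - 2*3) = l*(8 - 6) = l*2 = 2*l)
r + b(j) = 686792 + 2*794 = 686792 + 1588 = 688380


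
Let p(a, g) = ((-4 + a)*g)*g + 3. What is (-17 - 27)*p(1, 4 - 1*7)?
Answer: 1056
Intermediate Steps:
p(a, g) = 3 + g**2*(-4 + a) (p(a, g) = (g*(-4 + a))*g + 3 = g**2*(-4 + a) + 3 = 3 + g**2*(-4 + a))
(-17 - 27)*p(1, 4 - 1*7) = (-17 - 27)*(3 - 4*(4 - 1*7)**2 + 1*(4 - 1*7)**2) = -44*(3 - 4*(4 - 7)**2 + 1*(4 - 7)**2) = -44*(3 - 4*(-3)**2 + 1*(-3)**2) = -44*(3 - 4*9 + 1*9) = -44*(3 - 36 + 9) = -44*(-24) = 1056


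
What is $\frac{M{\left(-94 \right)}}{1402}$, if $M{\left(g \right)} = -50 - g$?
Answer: $\frac{22}{701} \approx 0.031384$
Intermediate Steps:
$\frac{M{\left(-94 \right)}}{1402} = \frac{-50 - -94}{1402} = \left(-50 + 94\right) \frac{1}{1402} = 44 \cdot \frac{1}{1402} = \frac{22}{701}$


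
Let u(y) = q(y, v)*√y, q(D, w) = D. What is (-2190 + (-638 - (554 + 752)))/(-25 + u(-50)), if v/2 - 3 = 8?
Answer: 1378/1675 - 2756*I*√2/335 ≈ 0.82269 - 11.635*I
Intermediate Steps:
v = 22 (v = 6 + 2*8 = 6 + 16 = 22)
u(y) = y^(3/2) (u(y) = y*√y = y^(3/2))
(-2190 + (-638 - (554 + 752)))/(-25 + u(-50)) = (-2190 + (-638 - (554 + 752)))/(-25 + (-50)^(3/2)) = (-2190 + (-638 - 1*1306))/(-25 - 250*I*√2) = (-2190 + (-638 - 1306))/(-25 - 250*I*√2) = (-2190 - 1944)/(-25 - 250*I*√2) = -4134/(-25 - 250*I*√2)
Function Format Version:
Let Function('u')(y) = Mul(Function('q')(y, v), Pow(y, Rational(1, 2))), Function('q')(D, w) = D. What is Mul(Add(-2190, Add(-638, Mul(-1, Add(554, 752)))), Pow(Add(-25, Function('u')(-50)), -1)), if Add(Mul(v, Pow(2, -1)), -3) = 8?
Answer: Add(Rational(1378, 1675), Mul(Rational(-2756, 335), I, Pow(2, Rational(1, 2)))) ≈ Add(0.82269, Mul(-11.635, I))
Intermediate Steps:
v = 22 (v = Add(6, Mul(2, 8)) = Add(6, 16) = 22)
Function('u')(y) = Pow(y, Rational(3, 2)) (Function('u')(y) = Mul(y, Pow(y, Rational(1, 2))) = Pow(y, Rational(3, 2)))
Mul(Add(-2190, Add(-638, Mul(-1, Add(554, 752)))), Pow(Add(-25, Function('u')(-50)), -1)) = Mul(Add(-2190, Add(-638, Mul(-1, Add(554, 752)))), Pow(Add(-25, Pow(-50, Rational(3, 2))), -1)) = Mul(Add(-2190, Add(-638, Mul(-1, 1306))), Pow(Add(-25, Mul(-250, I, Pow(2, Rational(1, 2)))), -1)) = Mul(Add(-2190, Add(-638, -1306)), Pow(Add(-25, Mul(-250, I, Pow(2, Rational(1, 2)))), -1)) = Mul(Add(-2190, -1944), Pow(Add(-25, Mul(-250, I, Pow(2, Rational(1, 2)))), -1)) = Mul(-4134, Pow(Add(-25, Mul(-250, I, Pow(2, Rational(1, 2)))), -1))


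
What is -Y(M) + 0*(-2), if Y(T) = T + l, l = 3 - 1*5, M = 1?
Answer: 1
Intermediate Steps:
l = -2 (l = 3 - 5 = -2)
Y(T) = -2 + T (Y(T) = T - 2 = -2 + T)
-Y(M) + 0*(-2) = -(-2 + 1) + 0*(-2) = -1*(-1) + 0 = 1 + 0 = 1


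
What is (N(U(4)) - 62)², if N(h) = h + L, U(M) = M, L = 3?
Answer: 3025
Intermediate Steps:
N(h) = 3 + h (N(h) = h + 3 = 3 + h)
(N(U(4)) - 62)² = ((3 + 4) - 62)² = (7 - 62)² = (-55)² = 3025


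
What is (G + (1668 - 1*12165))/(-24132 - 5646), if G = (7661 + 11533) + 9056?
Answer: -17753/29778 ≈ -0.59618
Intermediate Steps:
G = 28250 (G = 19194 + 9056 = 28250)
(G + (1668 - 1*12165))/(-24132 - 5646) = (28250 + (1668 - 1*12165))/(-24132 - 5646) = (28250 + (1668 - 12165))/(-29778) = (28250 - 10497)*(-1/29778) = 17753*(-1/29778) = -17753/29778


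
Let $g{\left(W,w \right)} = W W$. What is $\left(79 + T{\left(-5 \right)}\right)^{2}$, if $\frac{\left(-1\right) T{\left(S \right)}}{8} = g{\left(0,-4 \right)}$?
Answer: $6241$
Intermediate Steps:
$g{\left(W,w \right)} = W^{2}$
$T{\left(S \right)} = 0$ ($T{\left(S \right)} = - 8 \cdot 0^{2} = \left(-8\right) 0 = 0$)
$\left(79 + T{\left(-5 \right)}\right)^{2} = \left(79 + 0\right)^{2} = 79^{2} = 6241$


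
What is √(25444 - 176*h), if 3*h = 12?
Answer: 2*√6185 ≈ 157.29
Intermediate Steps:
h = 4 (h = (⅓)*12 = 4)
√(25444 - 176*h) = √(25444 - 176*4) = √(25444 - 704) = √24740 = 2*√6185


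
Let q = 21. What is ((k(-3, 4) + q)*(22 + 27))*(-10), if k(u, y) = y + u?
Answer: -10780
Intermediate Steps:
k(u, y) = u + y
((k(-3, 4) + q)*(22 + 27))*(-10) = (((-3 + 4) + 21)*(22 + 27))*(-10) = ((1 + 21)*49)*(-10) = (22*49)*(-10) = 1078*(-10) = -10780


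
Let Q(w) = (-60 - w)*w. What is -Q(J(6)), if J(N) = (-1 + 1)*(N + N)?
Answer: 0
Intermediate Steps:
J(N) = 0 (J(N) = 0*(2*N) = 0)
Q(w) = w*(-60 - w)
-Q(J(6)) = -(-1)*0*(60 + 0) = -(-1)*0*60 = -1*0 = 0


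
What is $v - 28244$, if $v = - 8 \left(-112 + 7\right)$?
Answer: $-27404$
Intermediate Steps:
$v = 840$ ($v = \left(-8\right) \left(-105\right) = 840$)
$v - 28244 = 840 - 28244 = -27404$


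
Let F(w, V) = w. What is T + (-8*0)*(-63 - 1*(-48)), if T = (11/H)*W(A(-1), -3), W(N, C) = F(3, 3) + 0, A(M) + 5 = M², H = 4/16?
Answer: 132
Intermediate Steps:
H = ¼ (H = 4*(1/16) = ¼ ≈ 0.25000)
A(M) = -5 + M²
W(N, C) = 3 (W(N, C) = 3 + 0 = 3)
T = 132 (T = (11/(¼))*3 = (11*4)*3 = 44*3 = 132)
T + (-8*0)*(-63 - 1*(-48)) = 132 + (-8*0)*(-63 - 1*(-48)) = 132 + 0*(-63 + 48) = 132 + 0*(-15) = 132 + 0 = 132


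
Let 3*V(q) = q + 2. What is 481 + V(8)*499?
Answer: 6433/3 ≈ 2144.3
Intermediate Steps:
V(q) = 2/3 + q/3 (V(q) = (q + 2)/3 = (2 + q)/3 = 2/3 + q/3)
481 + V(8)*499 = 481 + (2/3 + (1/3)*8)*499 = 481 + (2/3 + 8/3)*499 = 481 + (10/3)*499 = 481 + 4990/3 = 6433/3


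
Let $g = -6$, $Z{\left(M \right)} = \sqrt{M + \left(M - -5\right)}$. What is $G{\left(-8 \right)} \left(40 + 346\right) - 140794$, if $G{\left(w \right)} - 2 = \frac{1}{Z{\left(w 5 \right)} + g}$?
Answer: $- \frac{5181586}{37} - \frac{1930 i \sqrt{3}}{111} \approx -1.4004 \cdot 10^{5} - 30.116 i$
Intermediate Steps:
$Z{\left(M \right)} = \sqrt{5 + 2 M}$ ($Z{\left(M \right)} = \sqrt{M + \left(M + 5\right)} = \sqrt{M + \left(5 + M\right)} = \sqrt{5 + 2 M}$)
$G{\left(w \right)} = 2 + \frac{1}{-6 + \sqrt{5 + 10 w}}$ ($G{\left(w \right)} = 2 + \frac{1}{\sqrt{5 + 2 w 5} - 6} = 2 + \frac{1}{\sqrt{5 + 2 \cdot 5 w} - 6} = 2 + \frac{1}{\sqrt{5 + 10 w} - 6} = 2 + \frac{1}{-6 + \sqrt{5 + 10 w}}$)
$G{\left(-8 \right)} \left(40 + 346\right) - 140794 = \frac{-11 + 2 \sqrt{5 + 10 \left(-8\right)}}{-6 + \sqrt{5} \sqrt{1 + 2 \left(-8\right)}} \left(40 + 346\right) - 140794 = \frac{-11 + 2 \sqrt{5 - 80}}{-6 + \sqrt{5} \sqrt{1 - 16}} \cdot 386 - 140794 = \frac{-11 + 2 \sqrt{-75}}{-6 + \sqrt{5} \sqrt{-15}} \cdot 386 - 140794 = \frac{-11 + 2 \cdot 5 i \sqrt{3}}{-6 + \sqrt{5} i \sqrt{15}} \cdot 386 - 140794 = \frac{-11 + 10 i \sqrt{3}}{-6 + 5 i \sqrt{3}} \cdot 386 - 140794 = \frac{386 \left(-11 + 10 i \sqrt{3}\right)}{-6 + 5 i \sqrt{3}} - 140794 = -140794 + \frac{386 \left(-11 + 10 i \sqrt{3}\right)}{-6 + 5 i \sqrt{3}}$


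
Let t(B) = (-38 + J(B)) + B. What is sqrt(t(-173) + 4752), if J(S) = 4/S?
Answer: sqrt(135906897)/173 ≈ 67.387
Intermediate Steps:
t(B) = -38 + B + 4/B (t(B) = (-38 + 4/B) + B = -38 + B + 4/B)
sqrt(t(-173) + 4752) = sqrt((-38 - 173 + 4/(-173)) + 4752) = sqrt((-38 - 173 + 4*(-1/173)) + 4752) = sqrt((-38 - 173 - 4/173) + 4752) = sqrt(-36507/173 + 4752) = sqrt(785589/173) = sqrt(135906897)/173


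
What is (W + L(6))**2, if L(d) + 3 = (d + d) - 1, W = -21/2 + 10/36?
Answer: 400/81 ≈ 4.9383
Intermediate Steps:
W = -92/9 (W = -21*1/2 + 10*(1/36) = -21/2 + 5/18 = -92/9 ≈ -10.222)
L(d) = -4 + 2*d (L(d) = -3 + ((d + d) - 1) = -3 + (2*d - 1) = -3 + (-1 + 2*d) = -4 + 2*d)
(W + L(6))**2 = (-92/9 + (-4 + 2*6))**2 = (-92/9 + (-4 + 12))**2 = (-92/9 + 8)**2 = (-20/9)**2 = 400/81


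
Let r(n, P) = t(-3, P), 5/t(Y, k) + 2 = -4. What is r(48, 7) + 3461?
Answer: 20761/6 ≈ 3460.2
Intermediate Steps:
t(Y, k) = -5/6 (t(Y, k) = 5/(-2 - 4) = 5/(-6) = 5*(-1/6) = -5/6)
r(n, P) = -5/6
r(48, 7) + 3461 = -5/6 + 3461 = 20761/6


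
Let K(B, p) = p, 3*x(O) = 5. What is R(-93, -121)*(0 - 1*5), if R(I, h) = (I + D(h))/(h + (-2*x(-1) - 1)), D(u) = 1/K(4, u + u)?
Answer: -337605/90992 ≈ -3.7103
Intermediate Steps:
x(O) = 5/3 (x(O) = (⅓)*5 = 5/3)
D(u) = 1/(2*u) (D(u) = 1/(u + u) = 1/(2*u))
R(I, h) = (I + 1/(2*h))/(-13/3 + h) (R(I, h) = (I + 1/(2*h))/(h + (-2*5/3 - 1)) = (I + 1/(2*h))/(h + (-10/3 - 1)) = (I + 1/(2*h))/(h - 13/3) = (I + 1/(2*h))/(-13/3 + h))
R(-93, -121)*(0 - 1*5) = ((3/2)*(1 + 2*(-93)*(-121))/(-121*(-13 + 3*(-121))))*(0 - 1*5) = ((3/2)*(-1/121)*(1 + 22506)/(-13 - 363))*(0 - 5) = ((3/2)*(-1/121)*22507/(-376))*(-5) = ((3/2)*(-1/121)*(-1/376)*22507)*(-5) = (67521/90992)*(-5) = -337605/90992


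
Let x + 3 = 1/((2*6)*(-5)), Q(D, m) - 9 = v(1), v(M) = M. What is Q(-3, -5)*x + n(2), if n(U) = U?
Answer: -169/6 ≈ -28.167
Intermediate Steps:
Q(D, m) = 10 (Q(D, m) = 9 + 1 = 10)
x = -181/60 (x = -3 + 1/((2*6)*(-5)) = -3 + 1/(12*(-5)) = -3 + 1/(-60) = -3 - 1/60 = -181/60 ≈ -3.0167)
Q(-3, -5)*x + n(2) = 10*(-181/60) + 2 = -181/6 + 2 = -169/6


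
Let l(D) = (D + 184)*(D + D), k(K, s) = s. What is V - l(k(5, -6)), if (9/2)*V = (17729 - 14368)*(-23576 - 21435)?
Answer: -302544718/9 ≈ -3.3616e+7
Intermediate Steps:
l(D) = 2*D*(184 + D) (l(D) = (184 + D)*(2*D) = 2*D*(184 + D))
V = -302563942/9 (V = 2*((17729 - 14368)*(-23576 - 21435))/9 = 2*(3361*(-45011))/9 = (2/9)*(-151281971) = -302563942/9 ≈ -3.3618e+7)
V - l(k(5, -6)) = -302563942/9 - 2*(-6)*(184 - 6) = -302563942/9 - 2*(-6)*178 = -302563942/9 - 1*(-2136) = -302563942/9 + 2136 = -302544718/9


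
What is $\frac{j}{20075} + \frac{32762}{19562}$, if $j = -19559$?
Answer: $\frac{137541996}{196353575} \approx 0.70048$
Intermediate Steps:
$\frac{j}{20075} + \frac{32762}{19562} = - \frac{19559}{20075} + \frac{32762}{19562} = \left(-19559\right) \frac{1}{20075} + 32762 \cdot \frac{1}{19562} = - \frac{19559}{20075} + \frac{16381}{9781} = \frac{137541996}{196353575}$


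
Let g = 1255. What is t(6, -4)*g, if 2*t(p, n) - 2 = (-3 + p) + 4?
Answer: 11295/2 ≈ 5647.5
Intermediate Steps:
t(p, n) = 3/2 + p/2 (t(p, n) = 1 + ((-3 + p) + 4)/2 = 1 + (1 + p)/2 = 1 + (½ + p/2) = 3/2 + p/2)
t(6, -4)*g = (3/2 + (½)*6)*1255 = (3/2 + 3)*1255 = (9/2)*1255 = 11295/2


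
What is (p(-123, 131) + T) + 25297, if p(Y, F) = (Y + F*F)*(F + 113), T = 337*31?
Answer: 4193016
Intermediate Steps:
T = 10447
p(Y, F) = (113 + F)*(Y + F²) (p(Y, F) = (Y + F²)*(113 + F) = (113 + F)*(Y + F²))
(p(-123, 131) + T) + 25297 = ((131³ + 113*(-123) + 113*131² + 131*(-123)) + 10447) + 25297 = ((2248091 - 13899 + 113*17161 - 16113) + 10447) + 25297 = ((2248091 - 13899 + 1939193 - 16113) + 10447) + 25297 = (4157272 + 10447) + 25297 = 4167719 + 25297 = 4193016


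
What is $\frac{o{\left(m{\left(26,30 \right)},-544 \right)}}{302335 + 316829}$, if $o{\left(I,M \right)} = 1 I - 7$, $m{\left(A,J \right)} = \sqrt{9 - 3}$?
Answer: $- \frac{1}{88452} + \frac{\sqrt{6}}{619164} \approx -7.3494 \cdot 10^{-6}$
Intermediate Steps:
$m{\left(A,J \right)} = \sqrt{6}$
$o{\left(I,M \right)} = -7 + I$ ($o{\left(I,M \right)} = I - 7 = -7 + I$)
$\frac{o{\left(m{\left(26,30 \right)},-544 \right)}}{302335 + 316829} = \frac{-7 + \sqrt{6}}{302335 + 316829} = \frac{-7 + \sqrt{6}}{619164} = \left(-7 + \sqrt{6}\right) \frac{1}{619164} = - \frac{1}{88452} + \frac{\sqrt{6}}{619164}$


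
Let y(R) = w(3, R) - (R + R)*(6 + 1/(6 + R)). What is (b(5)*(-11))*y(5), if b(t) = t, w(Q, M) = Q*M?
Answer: 2525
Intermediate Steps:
w(Q, M) = M*Q
y(R) = 3*R - 2*R*(6 + 1/(6 + R)) (y(R) = R*3 - (R + R)*(6 + 1/(6 + R)) = 3*R - 2*R*(6 + 1/(6 + R)))
(b(5)*(-11))*y(5) = (5*(-11))*(5*(-56 - 9*5)/(6 + 5)) = -275*(-56 - 45)/11 = -275*(-101)/11 = -55*(-505/11) = 2525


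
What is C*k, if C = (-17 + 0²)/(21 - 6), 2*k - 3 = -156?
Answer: 867/10 ≈ 86.700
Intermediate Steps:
k = -153/2 (k = 3/2 + (½)*(-156) = 3/2 - 78 = -153/2 ≈ -76.500)
C = -17/15 (C = (-17 + 0)/15 = -17*1/15 = -17/15 ≈ -1.1333)
C*k = -17/15*(-153/2) = 867/10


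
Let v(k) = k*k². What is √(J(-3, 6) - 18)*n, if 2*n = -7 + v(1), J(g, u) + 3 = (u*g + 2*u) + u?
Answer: -3*I*√21 ≈ -13.748*I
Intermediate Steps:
v(k) = k³
J(g, u) = -3 + 3*u + g*u (J(g, u) = -3 + ((u*g + 2*u) + u) = -3 + ((g*u + 2*u) + u) = -3 + ((2*u + g*u) + u) = -3 + (3*u + g*u) = -3 + 3*u + g*u)
n = -3 (n = (-7 + 1³)/2 = (-7 + 1)/2 = (½)*(-6) = -3)
√(J(-3, 6) - 18)*n = √((-3 + 3*6 - 3*6) - 18)*(-3) = √((-3 + 18 - 18) - 18)*(-3) = √(-3 - 18)*(-3) = √(-21)*(-3) = (I*√21)*(-3) = -3*I*√21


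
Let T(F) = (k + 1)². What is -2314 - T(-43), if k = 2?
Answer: -2323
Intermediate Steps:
T(F) = 9 (T(F) = (2 + 1)² = 3² = 9)
-2314 - T(-43) = -2314 - 1*9 = -2314 - 9 = -2323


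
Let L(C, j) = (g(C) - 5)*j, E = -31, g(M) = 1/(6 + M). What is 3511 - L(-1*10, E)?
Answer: 13393/4 ≈ 3348.3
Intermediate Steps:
L(C, j) = j*(-5 + 1/(6 + C)) (L(C, j) = (1/(6 + C) - 5)*j = (-5 + 1/(6 + C))*j = j*(-5 + 1/(6 + C)))
3511 - L(-1*10, E) = 3511 - (-1)*(-31)*(29 + 5*(-1*10))/(6 - 1*10) = 3511 - (-1)*(-31)*(29 + 5*(-10))/(6 - 10) = 3511 - (-1)*(-31)*(29 - 50)/(-4) = 3511 - (-1)*(-31)*(-1)*(-21)/4 = 3511 - 1*651/4 = 3511 - 651/4 = 13393/4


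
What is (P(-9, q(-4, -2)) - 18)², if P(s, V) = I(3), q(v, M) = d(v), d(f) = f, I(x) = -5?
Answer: 529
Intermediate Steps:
q(v, M) = v
P(s, V) = -5
(P(-9, q(-4, -2)) - 18)² = (-5 - 18)² = (-23)² = 529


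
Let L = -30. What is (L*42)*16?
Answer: -20160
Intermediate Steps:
(L*42)*16 = -30*42*16 = -1260*16 = -20160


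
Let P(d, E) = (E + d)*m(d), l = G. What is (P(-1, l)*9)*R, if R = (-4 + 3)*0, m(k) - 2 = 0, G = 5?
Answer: 0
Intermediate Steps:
m(k) = 2 (m(k) = 2 + 0 = 2)
l = 5
R = 0 (R = -1*0 = 0)
P(d, E) = 2*E + 2*d (P(d, E) = (E + d)*2 = 2*E + 2*d)
(P(-1, l)*9)*R = ((2*5 + 2*(-1))*9)*0 = ((10 - 2)*9)*0 = (8*9)*0 = 72*0 = 0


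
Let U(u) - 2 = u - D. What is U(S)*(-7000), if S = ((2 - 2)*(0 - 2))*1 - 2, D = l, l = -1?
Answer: -7000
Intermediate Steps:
D = -1
S = -2 (S = (0*(-2))*1 - 2 = 0*1 - 2 = 0 - 2 = -2)
U(u) = 3 + u (U(u) = 2 + (u - 1*(-1)) = 2 + (u + 1) = 2 + (1 + u) = 3 + u)
U(S)*(-7000) = (3 - 2)*(-7000) = 1*(-7000) = -7000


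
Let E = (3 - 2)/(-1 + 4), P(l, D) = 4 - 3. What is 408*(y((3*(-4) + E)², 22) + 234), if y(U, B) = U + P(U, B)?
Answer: 454240/3 ≈ 1.5141e+5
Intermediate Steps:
P(l, D) = 1
E = ⅓ (E = 1/3 = 1*(⅓) = ⅓ ≈ 0.33333)
y(U, B) = 1 + U (y(U, B) = U + 1 = 1 + U)
408*(y((3*(-4) + E)², 22) + 234) = 408*((1 + (3*(-4) + ⅓)²) + 234) = 408*((1 + (-12 + ⅓)²) + 234) = 408*((1 + (-35/3)²) + 234) = 408*((1 + 1225/9) + 234) = 408*(1234/9 + 234) = 408*(3340/9) = 454240/3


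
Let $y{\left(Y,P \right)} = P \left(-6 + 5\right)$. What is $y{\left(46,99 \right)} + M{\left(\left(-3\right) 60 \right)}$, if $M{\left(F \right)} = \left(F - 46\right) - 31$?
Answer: $-356$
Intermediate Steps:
$y{\left(Y,P \right)} = - P$ ($y{\left(Y,P \right)} = P \left(-1\right) = - P$)
$M{\left(F \right)} = -77 + F$ ($M{\left(F \right)} = \left(-46 + F\right) - 31 = -77 + F$)
$y{\left(46,99 \right)} + M{\left(\left(-3\right) 60 \right)} = \left(-1\right) 99 - 257 = -99 - 257 = -356$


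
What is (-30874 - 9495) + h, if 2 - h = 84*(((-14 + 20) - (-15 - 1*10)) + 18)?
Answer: -44483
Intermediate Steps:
h = -4114 (h = 2 - 84*(((-14 + 20) - (-15 - 1*10)) + 18) = 2 - 84*((6 - (-15 - 10)) + 18) = 2 - 84*((6 - 1*(-25)) + 18) = 2 - 84*((6 + 25) + 18) = 2 - 84*(31 + 18) = 2 - 84*49 = 2 - 1*4116 = 2 - 4116 = -4114)
(-30874 - 9495) + h = (-30874 - 9495) - 4114 = -40369 - 4114 = -44483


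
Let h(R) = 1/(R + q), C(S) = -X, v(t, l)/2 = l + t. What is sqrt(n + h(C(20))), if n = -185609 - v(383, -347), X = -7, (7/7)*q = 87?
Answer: I*sqrt(1640677222)/94 ≈ 430.91*I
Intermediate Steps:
q = 87
v(t, l) = 2*l + 2*t (v(t, l) = 2*(l + t) = 2*l + 2*t)
n = -185681 (n = -185609 - (2*(-347) + 2*383) = -185609 - (-694 + 766) = -185609 - 1*72 = -185609 - 72 = -185681)
C(S) = 7 (C(S) = -1*(-7) = 7)
h(R) = 1/(87 + R) (h(R) = 1/(R + 87) = 1/(87 + R))
sqrt(n + h(C(20))) = sqrt(-185681 + 1/(87 + 7)) = sqrt(-185681 + 1/94) = sqrt(-17454013/94) = I*sqrt(1640677222)/94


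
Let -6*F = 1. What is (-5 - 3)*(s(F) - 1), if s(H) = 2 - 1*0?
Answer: -8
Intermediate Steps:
F = -⅙ (F = -⅙*1 = -⅙ ≈ -0.16667)
s(H) = 2 (s(H) = 2 + 0 = 2)
(-5 - 3)*(s(F) - 1) = (-5 - 3)*(2 - 1) = -8*1 = -8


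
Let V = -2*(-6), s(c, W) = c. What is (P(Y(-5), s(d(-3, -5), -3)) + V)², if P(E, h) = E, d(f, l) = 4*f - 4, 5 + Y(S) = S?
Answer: 4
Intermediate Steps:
Y(S) = -5 + S
d(f, l) = -4 + 4*f
V = 12
(P(Y(-5), s(d(-3, -5), -3)) + V)² = ((-5 - 5) + 12)² = (-10 + 12)² = 2² = 4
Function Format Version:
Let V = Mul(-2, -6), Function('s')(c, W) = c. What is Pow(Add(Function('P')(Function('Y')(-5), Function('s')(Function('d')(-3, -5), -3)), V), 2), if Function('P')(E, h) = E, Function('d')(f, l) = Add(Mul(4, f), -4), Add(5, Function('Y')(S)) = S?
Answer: 4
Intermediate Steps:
Function('Y')(S) = Add(-5, S)
Function('d')(f, l) = Add(-4, Mul(4, f))
V = 12
Pow(Add(Function('P')(Function('Y')(-5), Function('s')(Function('d')(-3, -5), -3)), V), 2) = Pow(Add(Add(-5, -5), 12), 2) = Pow(Add(-10, 12), 2) = Pow(2, 2) = 4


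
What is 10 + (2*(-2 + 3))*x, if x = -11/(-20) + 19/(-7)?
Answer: 397/70 ≈ 5.6714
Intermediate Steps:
x = -303/140 (x = -11*(-1/20) + 19*(-⅐) = 11/20 - 19/7 = -303/140 ≈ -2.1643)
10 + (2*(-2 + 3))*x = 10 + (2*(-2 + 3))*(-303/140) = 10 + (2*1)*(-303/140) = 10 + 2*(-303/140) = 10 - 303/70 = 397/70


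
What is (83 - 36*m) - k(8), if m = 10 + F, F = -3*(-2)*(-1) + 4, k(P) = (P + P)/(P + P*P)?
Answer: -1847/9 ≈ -205.22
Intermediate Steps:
k(P) = 2*P/(P + P²) (k(P) = (2*P)/(P + P²) = 2*P/(P + P²))
F = -2 (F = 6*(-1) + 4 = -6 + 4 = -2)
m = 8 (m = 10 - 2 = 8)
(83 - 36*m) - k(8) = (83 - 36*8) - 2/(1 + 8) = (83 - 288) - 2/9 = -205 - 2/9 = -1847/9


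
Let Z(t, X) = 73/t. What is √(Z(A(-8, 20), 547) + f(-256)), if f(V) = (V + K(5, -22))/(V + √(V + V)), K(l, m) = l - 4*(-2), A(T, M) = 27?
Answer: √3*√((25249 - 1168*I*√2)/(16 - I*√2))/36 ≈ 1.9095 + 0.021799*I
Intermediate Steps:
K(l, m) = 8 + l (K(l, m) = l + 8 = 8 + l)
f(V) = (13 + V)/(V + √2*√V) (f(V) = (V + (8 + 5))/(V + √(V + V)) = (V + 13)/(V + √(2*V)) = (13 + V)/(V + √2*√V))
√(Z(A(-8, 20), 547) + f(-256)) = √(73/27 + (13 - 256)/(-256 + √2*√(-256))) = √(73*(1/27) - 243/(-256 + √2*(16*I))) = √(73/27 - 243/(-256 + 16*I*√2))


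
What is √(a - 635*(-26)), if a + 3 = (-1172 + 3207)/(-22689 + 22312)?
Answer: 4*√146584763/377 ≈ 128.46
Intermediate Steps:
a = -3166/377 (a = -3 + (-1172 + 3207)/(-22689 + 22312) = -3 + 2035/(-377) = -3 + 2035*(-1/377) = -3 - 2035/377 = -3166/377 ≈ -8.3979)
√(a - 635*(-26)) = √(-3166/377 - 635*(-26)) = √(-3166/377 + 16510) = √(6221104/377) = 4*√146584763/377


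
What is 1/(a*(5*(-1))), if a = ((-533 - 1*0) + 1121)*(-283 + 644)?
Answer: -1/1061340 ≈ -9.4221e-7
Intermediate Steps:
a = 212268 (a = ((-533 + 0) + 1121)*361 = (-533 + 1121)*361 = 588*361 = 212268)
1/(a*(5*(-1))) = 1/(212268*(5*(-1))) = 1/(212268*(-5)) = 1/(-1061340) = -1/1061340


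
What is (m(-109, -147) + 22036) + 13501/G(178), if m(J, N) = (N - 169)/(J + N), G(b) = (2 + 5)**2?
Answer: 69972831/3136 ≈ 22313.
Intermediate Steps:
G(b) = 49 (G(b) = 7**2 = 49)
m(J, N) = (-169 + N)/(J + N)
(m(-109, -147) + 22036) + 13501/G(178) = ((-169 - 147)/(-109 - 147) + 22036) + 13501/49 = (-316/(-256) + 22036) + 13501*(1/49) = (-1/256*(-316) + 22036) + 13501/49 = (79/64 + 22036) + 13501/49 = 1410383/64 + 13501/49 = 69972831/3136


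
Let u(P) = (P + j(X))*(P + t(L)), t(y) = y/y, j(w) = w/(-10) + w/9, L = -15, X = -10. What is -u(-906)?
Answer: -7380275/9 ≈ -8.2003e+5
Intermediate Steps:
j(w) = w/90 (j(w) = w*(-⅒) + w*(⅑) = -w/10 + w/9 = w/90)
t(y) = 1
u(P) = (1 + P)*(-⅑ + P) (u(P) = (P + (1/90)*(-10))*(P + 1) = (P - ⅑)*(1 + P) = (-⅑ + P)*(1 + P) = (1 + P)*(-⅑ + P))
-u(-906) = -(-⅑ + (-906)² + (8/9)*(-906)) = -(-⅑ + 820836 - 2416/3) = -1*7380275/9 = -7380275/9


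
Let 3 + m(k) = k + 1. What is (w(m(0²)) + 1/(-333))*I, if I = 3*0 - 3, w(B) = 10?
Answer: -3329/111 ≈ -29.991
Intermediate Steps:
m(k) = -2 + k (m(k) = -3 + (k + 1) = -3 + (1 + k) = -2 + k)
I = -3 (I = 0 - 3 = -3)
(w(m(0²)) + 1/(-333))*I = (10 + 1/(-333))*(-3) = (10 - 1/333)*(-3) = (3329/333)*(-3) = -3329/111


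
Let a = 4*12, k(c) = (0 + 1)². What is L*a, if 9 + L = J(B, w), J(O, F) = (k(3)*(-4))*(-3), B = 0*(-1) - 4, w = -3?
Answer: 144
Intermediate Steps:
k(c) = 1 (k(c) = 1² = 1)
a = 48
B = -4 (B = 0 - 4 = -4)
J(O, F) = 12 (J(O, F) = (1*(-4))*(-3) = -4*(-3) = 12)
L = 3 (L = -9 + 12 = 3)
L*a = 3*48 = 144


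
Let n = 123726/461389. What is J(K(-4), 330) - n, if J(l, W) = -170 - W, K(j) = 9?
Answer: -230818226/461389 ≈ -500.27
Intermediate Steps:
n = 123726/461389 (n = 123726*(1/461389) = 123726/461389 ≈ 0.26816)
J(K(-4), 330) - n = (-170 - 1*330) - 1*123726/461389 = (-170 - 330) - 123726/461389 = -500 - 123726/461389 = -230818226/461389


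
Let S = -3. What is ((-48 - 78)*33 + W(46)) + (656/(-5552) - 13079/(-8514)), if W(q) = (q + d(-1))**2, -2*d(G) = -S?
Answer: -1169029781/537156 ≈ -2176.3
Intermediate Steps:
d(G) = -3/2 (d(G) = -(-1)*(-3)/2 = -1/2*3 = -3/2)
W(q) = (-3/2 + q)**2 (W(q) = (q - 3/2)**2 = (-3/2 + q)**2)
((-48 - 78)*33 + W(46)) + (656/(-5552) - 13079/(-8514)) = ((-48 - 78)*33 + (-3 + 2*46)**2/4) + (656/(-5552) - 13079/(-8514)) = (-126*33 + (-3 + 92)**2/4) + (656*(-1/5552) - 13079*(-1/8514)) = (-4158 + (1/4)*89**2) + (-41/347 + 1189/774) = (-4158 + (1/4)*7921) + 380849/268578 = (-4158 + 7921/4) + 380849/268578 = -8711/4 + 380849/268578 = -1169029781/537156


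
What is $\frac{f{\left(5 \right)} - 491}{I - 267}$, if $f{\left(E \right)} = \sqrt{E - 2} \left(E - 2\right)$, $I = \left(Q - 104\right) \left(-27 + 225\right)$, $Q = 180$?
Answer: $- \frac{491}{14781} + \frac{\sqrt{3}}{4927} \approx -0.032867$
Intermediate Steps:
$I = 15048$ ($I = \left(180 - 104\right) \left(-27 + 225\right) = 76 \cdot 198 = 15048$)
$f{\left(E \right)} = \left(-2 + E\right)^{\frac{3}{2}}$ ($f{\left(E \right)} = \sqrt{-2 + E} \left(-2 + E\right) = \left(-2 + E\right)^{\frac{3}{2}}$)
$\frac{f{\left(5 \right)} - 491}{I - 267} = \frac{\left(-2 + 5\right)^{\frac{3}{2}} - 491}{15048 - 267} = \frac{3^{\frac{3}{2}} - 491}{14781} = \left(3 \sqrt{3} - 491\right) \frac{1}{14781} = \left(-491 + 3 \sqrt{3}\right) \frac{1}{14781} = - \frac{491}{14781} + \frac{\sqrt{3}}{4927}$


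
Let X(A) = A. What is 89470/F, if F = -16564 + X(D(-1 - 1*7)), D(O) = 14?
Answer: -8947/1655 ≈ -5.4060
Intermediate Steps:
F = -16550 (F = -16564 + 14 = -16550)
89470/F = 89470/(-16550) = 89470*(-1/16550) = -8947/1655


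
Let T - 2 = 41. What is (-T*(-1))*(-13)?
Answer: -559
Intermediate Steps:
T = 43 (T = 2 + 41 = 43)
(-T*(-1))*(-13) = (-1*43*(-1))*(-13) = -43*(-1)*(-13) = 43*(-13) = -559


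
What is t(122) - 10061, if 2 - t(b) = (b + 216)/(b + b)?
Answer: -1227367/122 ≈ -10060.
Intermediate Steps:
t(b) = 2 - (216 + b)/(2*b) (t(b) = 2 - (b + 216)/(b + b) = 2 - (216 + b)/(2*b))
t(122) - 10061 = (3/2 - 108/122) - 10061 = (3/2 - 108*1/122) - 10061 = (3/2 - 54/61) - 10061 = 75/122 - 10061 = -1227367/122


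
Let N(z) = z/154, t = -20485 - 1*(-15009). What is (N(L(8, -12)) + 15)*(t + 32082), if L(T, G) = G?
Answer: 30570294/77 ≈ 3.9702e+5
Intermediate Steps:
t = -5476 (t = -20485 + 15009 = -5476)
N(z) = z/154 (N(z) = z*(1/154) = z/154)
(N(L(8, -12)) + 15)*(t + 32082) = ((1/154)*(-12) + 15)*(-5476 + 32082) = (-6/77 + 15)*26606 = (1149/77)*26606 = 30570294/77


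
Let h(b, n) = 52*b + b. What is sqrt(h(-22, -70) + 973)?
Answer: I*sqrt(193) ≈ 13.892*I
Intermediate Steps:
h(b, n) = 53*b
sqrt(h(-22, -70) + 973) = sqrt(53*(-22) + 973) = sqrt(-1166 + 973) = sqrt(-193) = I*sqrt(193)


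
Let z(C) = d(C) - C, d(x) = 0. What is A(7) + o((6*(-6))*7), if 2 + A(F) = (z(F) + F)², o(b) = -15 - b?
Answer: 235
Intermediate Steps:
z(C) = -C (z(C) = 0 - C = -C)
A(F) = -2 (A(F) = -2 + (-F + F)² = -2 + 0² = -2 + 0 = -2)
A(7) + o((6*(-6))*7) = -2 + (-15 - 6*(-6)*7) = -2 + (-15 - (-36)*7) = -2 + (-15 - 1*(-252)) = -2 + (-15 + 252) = -2 + 237 = 235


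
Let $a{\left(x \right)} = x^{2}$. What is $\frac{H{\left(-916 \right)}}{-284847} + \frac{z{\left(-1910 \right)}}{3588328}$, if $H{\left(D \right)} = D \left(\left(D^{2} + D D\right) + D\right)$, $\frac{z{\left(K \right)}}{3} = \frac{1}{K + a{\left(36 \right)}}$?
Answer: $\frac{3384852876629155571}{627584422011024} \approx 5393.5$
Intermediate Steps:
$z{\left(K \right)} = \frac{3}{1296 + K}$ ($z{\left(K \right)} = \frac{3}{K + 36^{2}} = \frac{3}{K + 1296} = \frac{3}{1296 + K}$)
$H{\left(D \right)} = D \left(D + 2 D^{2}\right)$ ($H{\left(D \right)} = D \left(\left(D^{2} + D^{2}\right) + D\right) = D \left(2 D^{2} + D\right) = D \left(D + 2 D^{2}\right)$)
$\frac{H{\left(-916 \right)}}{-284847} + \frac{z{\left(-1910 \right)}}{3588328} = \frac{\left(-916\right)^{2} \left(1 + 2 \left(-916\right)\right)}{-284847} + \frac{3 \frac{1}{1296 - 1910}}{3588328} = 839056 \left(1 - 1832\right) \left(- \frac{1}{284847}\right) + \frac{3}{-614} \cdot \frac{1}{3588328} = 839056 \left(-1831\right) \left(- \frac{1}{284847}\right) + 3 \left(- \frac{1}{614}\right) \frac{1}{3588328} = \left(-1536311536\right) \left(- \frac{1}{284847}\right) - \frac{3}{2203233392} = \frac{1536311536}{284847} - \frac{3}{2203233392} = \frac{3384852876629155571}{627584422011024}$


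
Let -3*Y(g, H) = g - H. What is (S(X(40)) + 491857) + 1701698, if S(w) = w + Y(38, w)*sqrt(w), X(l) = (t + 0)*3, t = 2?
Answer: 2193561 - 32*sqrt(6)/3 ≈ 2.1935e+6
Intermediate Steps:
Y(g, H) = -g/3 + H/3 (Y(g, H) = -(g - H)/3 = -g/3 + H/3)
X(l) = 6 (X(l) = (2 + 0)*3 = 2*3 = 6)
S(w) = w + sqrt(w)*(-38/3 + w/3) (S(w) = w + (-1/3*38 + w/3)*sqrt(w) = w + (-38/3 + w/3)*sqrt(w) = w + sqrt(w)*(-38/3 + w/3))
(S(X(40)) + 491857) + 1701698 = ((6 + sqrt(6)*(-38 + 6)/3) + 491857) + 1701698 = ((6 + (1/3)*sqrt(6)*(-32)) + 491857) + 1701698 = ((6 - 32*sqrt(6)/3) + 491857) + 1701698 = (491863 - 32*sqrt(6)/3) + 1701698 = 2193561 - 32*sqrt(6)/3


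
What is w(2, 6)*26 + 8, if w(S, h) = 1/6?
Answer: 37/3 ≈ 12.333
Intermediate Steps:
w(S, h) = 1/6
w(2, 6)*26 + 8 = (1/6)*26 + 8 = 13/3 + 8 = 37/3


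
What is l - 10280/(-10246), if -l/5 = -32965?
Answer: 844403615/5123 ≈ 1.6483e+5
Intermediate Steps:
l = 164825 (l = -5*(-32965) = 164825)
l - 10280/(-10246) = 164825 - 10280/(-10246) = 164825 - 10280*(-1/10246) = 164825 + 5140/5123 = 844403615/5123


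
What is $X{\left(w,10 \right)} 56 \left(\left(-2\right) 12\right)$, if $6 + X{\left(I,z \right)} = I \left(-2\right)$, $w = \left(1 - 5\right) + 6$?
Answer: $13440$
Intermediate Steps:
$w = 2$ ($w = -4 + 6 = 2$)
$X{\left(I,z \right)} = -6 - 2 I$ ($X{\left(I,z \right)} = -6 + I \left(-2\right) = -6 - 2 I$)
$X{\left(w,10 \right)} 56 \left(\left(-2\right) 12\right) = \left(-6 - 4\right) 56 \left(\left(-2\right) 12\right) = \left(-6 - 4\right) 56 \left(-24\right) = \left(-10\right) 56 \left(-24\right) = \left(-560\right) \left(-24\right) = 13440$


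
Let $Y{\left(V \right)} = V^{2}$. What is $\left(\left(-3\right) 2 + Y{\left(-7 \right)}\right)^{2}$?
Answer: $1849$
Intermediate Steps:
$\left(\left(-3\right) 2 + Y{\left(-7 \right)}\right)^{2} = \left(\left(-3\right) 2 + \left(-7\right)^{2}\right)^{2} = \left(-6 + 49\right)^{2} = 43^{2} = 1849$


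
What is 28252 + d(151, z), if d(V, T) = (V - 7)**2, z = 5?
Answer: 48988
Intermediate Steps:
d(V, T) = (-7 + V)**2
28252 + d(151, z) = 28252 + (-7 + 151)**2 = 28252 + 144**2 = 28252 + 20736 = 48988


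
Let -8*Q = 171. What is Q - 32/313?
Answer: -53779/2504 ≈ -21.477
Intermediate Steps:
Q = -171/8 (Q = -⅛*171 = -171/8 ≈ -21.375)
Q - 32/313 = -171/8 - 32/313 = -53779/2504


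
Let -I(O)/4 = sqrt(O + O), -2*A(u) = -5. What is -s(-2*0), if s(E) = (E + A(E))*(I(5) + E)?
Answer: 10*sqrt(10) ≈ 31.623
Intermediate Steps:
A(u) = 5/2 (A(u) = -1/2*(-5) = 5/2)
I(O) = -4*sqrt(2)*sqrt(O) (I(O) = -4*sqrt(O + O) = -4*sqrt(2)*sqrt(O))
s(E) = (5/2 + E)*(E - 4*sqrt(10)) (s(E) = (E + 5/2)*(-4*sqrt(2)*sqrt(5) + E) = (5/2 + E)*(-4*sqrt(10) + E) = (5/2 + E)*(E - 4*sqrt(10)))
-s(-2*0) = -((-2*0)**2 - 10*sqrt(10) + 5*(-2*0)/2 - 4*(-2*0)*sqrt(10)) = -(0**2 - 10*sqrt(10) + (5/2)*0 - 4*0*sqrt(10)) = -(0 - 10*sqrt(10) + 0 + 0) = -(-10)*sqrt(10) = 10*sqrt(10)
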